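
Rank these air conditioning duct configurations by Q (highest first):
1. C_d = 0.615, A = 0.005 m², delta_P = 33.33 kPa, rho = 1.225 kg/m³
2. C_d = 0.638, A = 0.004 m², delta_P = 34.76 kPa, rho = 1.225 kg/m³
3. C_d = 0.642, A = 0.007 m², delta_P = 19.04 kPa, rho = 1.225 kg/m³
Case 1: Q = 717.3 L/s
Case 2: Q = 607.9 L/s
Case 3: Q = 792.3 L/s
Ranking (highest first): 3, 1, 2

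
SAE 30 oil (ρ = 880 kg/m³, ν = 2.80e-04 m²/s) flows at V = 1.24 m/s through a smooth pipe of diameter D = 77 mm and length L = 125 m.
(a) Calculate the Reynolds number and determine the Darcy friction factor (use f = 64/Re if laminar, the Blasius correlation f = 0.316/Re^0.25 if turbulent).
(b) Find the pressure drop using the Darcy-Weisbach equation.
(a) Re = V·D/ν = 1.24·0.077/2.80e-04 = 341 → laminar (Re < 2300); f = 64/Re = 64/341 = 0.18768
(b) Darcy-Weisbach: ΔP = f·(L/D)·½ρV²/1000 = 0.18768·(125/0.077)·½·880·1.24²/1000 = 206.1 kPa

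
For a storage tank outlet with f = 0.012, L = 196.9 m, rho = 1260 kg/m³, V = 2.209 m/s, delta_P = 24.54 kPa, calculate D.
Formula: \Delta P = f \frac{L}{D} \frac{\rho V^2}{2}
Substituting knowns: 24.54 = 0.012·(196.9/D)·0.5·1260·2.209²/1000
Solving for D: D = 0.012·196.9·0.5·1260·2.209²/(24.54·1000) = 0.296 m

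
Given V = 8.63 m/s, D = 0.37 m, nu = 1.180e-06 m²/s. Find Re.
Formula: Re = \frac{V D}{\nu}
Re = 8.63·0.37/1.180e-06 = 2.706e+06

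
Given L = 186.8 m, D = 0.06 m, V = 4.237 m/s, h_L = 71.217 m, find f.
Formula: h_L = f \frac{L}{D} \frac{V^2}{2g}
Substituting knowns: 71.217 = f·(186.8/0.06)·4.237²/(2·9.81)
Solving for f: f = 71.217·2·9.81/((186.8/0.06)·4.237²) = 0.025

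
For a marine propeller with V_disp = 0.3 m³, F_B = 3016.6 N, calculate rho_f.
Formula: F_B = \rho_f g V_{disp}
Substituting knowns: 3016.6 = rho_f·9.81·0.3
Solving for rho_f: rho_f = 3016.6/(9.81·0.3) = 1025 kg/m³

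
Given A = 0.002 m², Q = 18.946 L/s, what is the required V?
Formula: Q = A V
Substituting knowns: 18.946 = 0.002·V·1000
Solving for V: V = (18.946/1000)/0.002 = 9.473 m/s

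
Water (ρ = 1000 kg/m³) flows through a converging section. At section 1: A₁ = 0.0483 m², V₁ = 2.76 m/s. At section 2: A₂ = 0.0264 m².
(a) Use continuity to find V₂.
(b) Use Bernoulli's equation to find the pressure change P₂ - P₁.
(a) Continuity: A₁V₁=A₂V₂ -> V₂=A₁V₁/A₂=0.0483*2.76/0.0264=5.05 m/s
(b) Bernoulli: P₂-P₁=0.5*rho*(V₁^2-V₂^2)/1000=0.5*1000*(2.76^2-5.05^2)/1000=-8.942 kPa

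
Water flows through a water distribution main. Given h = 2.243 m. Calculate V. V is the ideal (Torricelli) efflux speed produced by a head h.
Formula: V = \sqrt{2 g h}
V = √(2·9.81·2.243) = 6.634 m/s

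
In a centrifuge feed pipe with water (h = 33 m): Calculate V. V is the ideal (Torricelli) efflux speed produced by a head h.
Formula: V = \sqrt{2 g h}
V = √(2·9.81·33) = 25.45 m/s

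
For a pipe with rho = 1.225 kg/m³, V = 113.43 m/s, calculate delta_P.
Formula: V = \sqrt{\frac{2 \Delta P}{\rho}}
Substituting knowns: 113.43 = √(2·(delta_P·1000)/1.225)
Solving for delta_P: delta_P = 113.43²·1.225/2/1000 = 7.881 kPa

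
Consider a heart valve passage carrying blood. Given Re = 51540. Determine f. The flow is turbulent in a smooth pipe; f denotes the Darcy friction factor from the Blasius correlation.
Formula: f = \frac{0.316}{Re^{0.25}}
f = 0.316/51540^0.25 = 0.02097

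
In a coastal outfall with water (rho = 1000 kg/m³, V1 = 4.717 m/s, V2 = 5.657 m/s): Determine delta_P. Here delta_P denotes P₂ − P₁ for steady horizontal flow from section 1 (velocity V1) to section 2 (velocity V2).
Formula: \Delta P = \frac{1}{2} \rho (V_1^2 - V_2^2)
delta_P = 0.5·1000·(4.717² − 5.657²)/1000 = -4.876 kPa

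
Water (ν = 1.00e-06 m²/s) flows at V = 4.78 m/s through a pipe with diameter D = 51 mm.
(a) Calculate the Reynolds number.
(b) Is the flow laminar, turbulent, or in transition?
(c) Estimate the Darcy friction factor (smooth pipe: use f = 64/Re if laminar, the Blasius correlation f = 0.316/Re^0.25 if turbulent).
(a) Re = V·D/ν = 4.78·0.051/1.00e-06 = 243780
(b) Flow regime: turbulent (Re > 4000)
(c) Friction factor: f = 0.316/Re^0.25 = 0.316/243780^0.25 = 0.01422 (Blasius is strictly valid for Re ≲ 1e5; used here as the smooth-pipe estimate the problem specifies)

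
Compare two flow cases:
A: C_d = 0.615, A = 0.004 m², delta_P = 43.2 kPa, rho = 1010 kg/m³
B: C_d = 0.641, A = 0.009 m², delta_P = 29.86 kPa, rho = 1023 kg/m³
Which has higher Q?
Q(A) = 22.75 L/s, Q(B) = 44.08 L/s. Answer: B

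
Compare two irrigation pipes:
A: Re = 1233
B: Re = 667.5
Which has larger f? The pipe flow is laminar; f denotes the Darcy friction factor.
f(A) = 0.05191, f(B) = 0.09588. Answer: B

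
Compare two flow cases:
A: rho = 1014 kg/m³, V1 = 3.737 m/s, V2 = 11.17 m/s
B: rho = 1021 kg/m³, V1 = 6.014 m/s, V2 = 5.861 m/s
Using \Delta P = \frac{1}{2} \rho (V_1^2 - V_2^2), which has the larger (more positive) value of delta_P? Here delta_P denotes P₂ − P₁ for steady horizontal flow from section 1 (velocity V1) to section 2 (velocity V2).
delta_P(A) = -56.18 kPa, delta_P(B) = 0.9275 kPa. Answer: B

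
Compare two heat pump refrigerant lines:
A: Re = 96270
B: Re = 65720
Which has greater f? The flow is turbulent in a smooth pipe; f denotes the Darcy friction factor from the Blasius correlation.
f(A) = 0.01794, f(B) = 0.01974. Answer: B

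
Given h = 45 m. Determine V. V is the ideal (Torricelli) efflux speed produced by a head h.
Formula: V = \sqrt{2 g h}
V = √(2·9.81·45) = 29.71 m/s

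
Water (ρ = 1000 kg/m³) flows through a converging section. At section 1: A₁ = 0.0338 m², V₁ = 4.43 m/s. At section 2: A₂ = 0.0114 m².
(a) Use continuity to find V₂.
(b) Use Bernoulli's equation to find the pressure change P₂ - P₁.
(a) Continuity: A₁V₁=A₂V₂ -> V₂=A₁V₁/A₂=0.0338*4.43/0.0114=13.13 m/s
(b) Bernoulli: P₂-P₁=0.5*rho*(V₁^2-V₂^2)/1000=0.5*1000*(4.43^2-13.13^2)/1000=-76.39 kPa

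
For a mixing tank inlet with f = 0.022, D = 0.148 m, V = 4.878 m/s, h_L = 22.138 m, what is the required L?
Formula: h_L = f \frac{L}{D} \frac{V^2}{2g}
Substituting knowns: 22.138 = 0.022·(L/0.148)·4.878²/(2·9.81)
Solving for L: L = 22.138·2·9.81·0.148/(0.022·4.878²) = 122.8 m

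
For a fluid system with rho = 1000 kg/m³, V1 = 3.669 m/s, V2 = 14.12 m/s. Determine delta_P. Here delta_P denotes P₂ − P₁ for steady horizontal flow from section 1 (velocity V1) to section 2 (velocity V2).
Formula: \Delta P = \frac{1}{2} \rho (V_1^2 - V_2^2)
delta_P = 0.5·1000·(3.669² − 14.12²)/1000 = -92.96 kPa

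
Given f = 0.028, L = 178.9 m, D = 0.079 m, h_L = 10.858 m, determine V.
Formula: h_L = f \frac{L}{D} \frac{V^2}{2g}
Substituting knowns: 10.858 = 0.028·(178.9/0.079)·V²/(2·9.81)
Solving for V: V = √(10.858·2·9.81/(0.028·(178.9/0.079))) = 1.833 m/s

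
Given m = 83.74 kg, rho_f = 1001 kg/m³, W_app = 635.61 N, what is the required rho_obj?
Formula: W_{app} = mg\left(1 - \frac{\rho_f}{\rho_{obj}}\right)
Substituting knowns: 635.61 = 83.74·9.81·(1 − 1001/rho_obj)
Solving for rho_obj: rho_obj = 1001/(1 − 635.61/(83.74·9.81)) = 4424 kg/m³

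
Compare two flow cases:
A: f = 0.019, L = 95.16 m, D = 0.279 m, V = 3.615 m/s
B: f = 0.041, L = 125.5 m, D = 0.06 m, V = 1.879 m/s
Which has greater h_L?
h_L(A) = 4.316 m, h_L(B) = 15.43 m. Answer: B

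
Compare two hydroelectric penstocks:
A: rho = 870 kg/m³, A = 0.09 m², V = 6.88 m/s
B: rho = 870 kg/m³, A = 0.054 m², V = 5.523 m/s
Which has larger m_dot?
m_dot(A) = 538.7 kg/s, m_dot(B) = 259.5 kg/s. Answer: A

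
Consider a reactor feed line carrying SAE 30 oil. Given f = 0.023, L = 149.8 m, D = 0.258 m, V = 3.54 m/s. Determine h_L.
Formula: h_L = f \frac{L}{D} \frac{V^2}{2g}
h_L = 0.023·(149.8/0.258)·3.54²/(2·9.81) = 8.53 m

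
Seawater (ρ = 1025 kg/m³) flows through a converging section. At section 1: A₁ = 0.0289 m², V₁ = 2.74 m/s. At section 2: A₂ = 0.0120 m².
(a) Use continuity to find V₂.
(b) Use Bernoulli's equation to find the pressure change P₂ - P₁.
(a) Continuity: A₁V₁=A₂V₂ -> V₂=A₁V₁/A₂=0.0289*2.74/0.0120=6.60 m/s
(b) Bernoulli: P₂-P₁=0.5*rho*(V₁^2-V₂^2)/1000=0.5*1025*(2.74^2-6.60^2)/1000=-18.48 kPa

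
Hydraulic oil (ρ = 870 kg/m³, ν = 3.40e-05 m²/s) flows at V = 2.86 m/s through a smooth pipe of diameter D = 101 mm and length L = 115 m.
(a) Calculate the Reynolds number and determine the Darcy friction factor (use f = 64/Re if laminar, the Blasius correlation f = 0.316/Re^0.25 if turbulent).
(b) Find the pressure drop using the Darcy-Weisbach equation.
(a) Re = V·D/ν = 2.86·0.101/3.40e-05 = 8495.9 → turbulent (Re > 4000); f = 0.316/Re^0.25 = 0.316/8495.9^0.25 = 0.032914
(b) Darcy-Weisbach: ΔP = f·(L/D)·½ρV²/1000 = 0.032914·(115/0.101)·½·870·2.86²/1000 = 133.3 kPa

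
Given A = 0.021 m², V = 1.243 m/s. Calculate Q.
Formula: Q = A V
Q = 0.021·1.243·1000 = 26.1 L/s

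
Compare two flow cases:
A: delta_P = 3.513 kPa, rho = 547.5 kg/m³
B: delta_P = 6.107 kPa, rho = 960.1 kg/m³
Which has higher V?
V(A) = 3.582 m/s, V(B) = 3.567 m/s. Answer: A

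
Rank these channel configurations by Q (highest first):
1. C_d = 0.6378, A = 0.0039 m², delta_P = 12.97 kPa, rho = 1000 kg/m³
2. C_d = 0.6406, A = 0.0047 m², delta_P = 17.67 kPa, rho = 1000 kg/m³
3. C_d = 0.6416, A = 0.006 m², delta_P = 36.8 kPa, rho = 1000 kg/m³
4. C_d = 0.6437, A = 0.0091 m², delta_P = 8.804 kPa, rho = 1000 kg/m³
Case 1: Q = 12.67 L/s
Case 2: Q = 17.9 L/s
Case 3: Q = 33.03 L/s
Case 4: Q = 24.58 L/s
Ranking (highest first): 3, 4, 2, 1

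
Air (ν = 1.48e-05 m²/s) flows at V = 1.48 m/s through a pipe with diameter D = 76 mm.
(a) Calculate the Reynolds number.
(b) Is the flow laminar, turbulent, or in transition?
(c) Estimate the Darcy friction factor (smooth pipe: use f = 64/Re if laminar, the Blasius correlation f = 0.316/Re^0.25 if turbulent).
(a) Re = V·D/ν = 1.48·0.076/1.48e-05 = 7600
(b) Flow regime: turbulent (Re > 4000)
(c) Friction factor: f = 0.316/Re^0.25 = 0.316/7600^0.25 = 0.03384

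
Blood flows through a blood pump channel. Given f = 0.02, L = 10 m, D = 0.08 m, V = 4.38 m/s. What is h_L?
Formula: h_L = f \frac{L}{D} \frac{V^2}{2g}
h_L = 0.02·(10/0.08)·4.38²/(2·9.81) = 2.444 m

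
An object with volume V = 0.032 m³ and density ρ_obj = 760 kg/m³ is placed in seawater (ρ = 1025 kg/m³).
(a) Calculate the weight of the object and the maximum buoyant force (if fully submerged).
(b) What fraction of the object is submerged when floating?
(a) W=rho_obj*g*V=760*9.81*0.032=238.6 N; F_B(max)=rho*g*V=1025*9.81*0.032=321.8 N
(b) Floating fraction=rho_obj/rho=760/1025=0.741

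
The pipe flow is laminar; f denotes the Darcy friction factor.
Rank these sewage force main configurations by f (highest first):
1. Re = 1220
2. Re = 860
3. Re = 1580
Case 1: f = 0.05246
Case 2: f = 0.07442
Case 3: f = 0.04051
Ranking (highest first): 2, 1, 3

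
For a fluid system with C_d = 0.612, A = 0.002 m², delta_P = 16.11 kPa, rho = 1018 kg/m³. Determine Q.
Formula: Q = C_d A \sqrt{\frac{2 \Delta P}{\rho}}
Q = 0.612·0.002·√(2·(16.11·1000)/1018)·1000 = 6.886 L/s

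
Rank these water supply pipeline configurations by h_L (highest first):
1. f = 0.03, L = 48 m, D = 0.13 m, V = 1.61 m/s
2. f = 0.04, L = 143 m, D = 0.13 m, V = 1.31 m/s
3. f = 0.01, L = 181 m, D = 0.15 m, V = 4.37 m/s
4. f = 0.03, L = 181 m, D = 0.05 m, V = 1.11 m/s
Case 1: h_L = 1.463 m
Case 2: h_L = 3.849 m
Case 3: h_L = 11.74 m
Case 4: h_L = 6.82 m
Ranking (highest first): 3, 4, 2, 1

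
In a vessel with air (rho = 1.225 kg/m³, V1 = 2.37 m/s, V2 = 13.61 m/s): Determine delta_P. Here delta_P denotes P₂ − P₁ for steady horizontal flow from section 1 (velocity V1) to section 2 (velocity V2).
Formula: \Delta P = \frac{1}{2} \rho (V_1^2 - V_2^2)
delta_P = 0.5·1.225·(2.37² − 13.61²)/1000 = -0.11 kPa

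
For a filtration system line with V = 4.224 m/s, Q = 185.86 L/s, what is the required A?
Formula: Q = A V
Substituting knowns: 185.86 = A·4.224·1000
Solving for A: A = (185.86/1000)/4.224 = 0.044 m²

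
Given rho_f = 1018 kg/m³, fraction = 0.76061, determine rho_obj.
Formula: f_{sub} = \frac{\rho_{obj}}{\rho_f}
Substituting knowns: 0.76061 = rho_obj/1018
Solving for rho_obj: rho_obj = 0.76061·1018 = 774.3 kg/m³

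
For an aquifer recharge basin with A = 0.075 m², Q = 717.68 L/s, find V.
Formula: Q = A V
Substituting knowns: 717.68 = 0.075·V·1000
Solving for V: V = (717.68/1000)/0.075 = 9.569 m/s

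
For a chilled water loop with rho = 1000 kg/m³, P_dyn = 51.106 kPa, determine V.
Formula: P_{dyn} = \frac{1}{2} \rho V^2
Substituting knowns: 51.106 = 0.5·1000·V²/1000
Solving for V: V = √(2·(51.106·1000)/1000) = 10.11 m/s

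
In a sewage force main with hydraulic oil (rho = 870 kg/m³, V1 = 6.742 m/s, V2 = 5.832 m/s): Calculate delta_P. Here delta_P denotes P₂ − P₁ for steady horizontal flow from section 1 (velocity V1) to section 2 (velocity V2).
Formula: \Delta P = \frac{1}{2} \rho (V_1^2 - V_2^2)
delta_P = 0.5·870·(6.742² − 5.832²)/1000 = 4.977 kPa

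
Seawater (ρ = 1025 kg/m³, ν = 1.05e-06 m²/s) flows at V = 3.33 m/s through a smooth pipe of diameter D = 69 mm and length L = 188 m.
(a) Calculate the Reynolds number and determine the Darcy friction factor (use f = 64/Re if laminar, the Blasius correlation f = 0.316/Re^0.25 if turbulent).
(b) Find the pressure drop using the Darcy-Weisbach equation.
(a) Re = V·D/ν = 3.33·0.069/1.05e-06 = 218830 → turbulent (Re > 4000); f = 0.316/Re^0.25 = 0.316/218830^0.25 = 0.01461 (Blasius is strictly valid for Re ≲ 1e5; used here as the smooth-pipe estimate the problem specifies)
(b) Darcy-Weisbach: ΔP = f·(L/D)·½ρV²/1000 = 0.01461·(188/0.069)·½·1025·3.33²/1000 = 226.2 kPa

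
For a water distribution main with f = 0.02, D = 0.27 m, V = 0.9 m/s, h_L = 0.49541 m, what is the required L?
Formula: h_L = f \frac{L}{D} \frac{V^2}{2g}
Substituting knowns: 0.49541 = 0.02·(L/0.27)·0.9²/(2·9.81)
Solving for L: L = 0.49541·2·9.81·0.27/(0.02·0.9²) = 162 m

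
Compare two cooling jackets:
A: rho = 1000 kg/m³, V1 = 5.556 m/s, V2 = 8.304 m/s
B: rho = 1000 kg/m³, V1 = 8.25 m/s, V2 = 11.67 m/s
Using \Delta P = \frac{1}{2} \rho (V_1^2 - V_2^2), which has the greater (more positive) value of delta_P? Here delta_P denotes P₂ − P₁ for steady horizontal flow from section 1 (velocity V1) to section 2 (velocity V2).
delta_P(A) = -19.04 kPa, delta_P(B) = -34.06 kPa. Answer: A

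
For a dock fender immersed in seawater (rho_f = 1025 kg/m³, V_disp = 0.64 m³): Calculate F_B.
Formula: F_B = \rho_f g V_{disp}
F_B = 1025·9.81·0.64 = 6435 N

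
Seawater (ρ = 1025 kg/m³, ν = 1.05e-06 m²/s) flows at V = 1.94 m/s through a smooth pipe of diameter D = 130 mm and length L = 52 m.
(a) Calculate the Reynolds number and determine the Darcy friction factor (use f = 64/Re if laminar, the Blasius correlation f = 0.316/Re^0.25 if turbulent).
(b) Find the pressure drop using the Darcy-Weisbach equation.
(a) Re = V·D/ν = 1.94·0.13/1.05e-06 = 240190 → turbulent (Re > 4000); f = 0.316/Re^0.25 = 0.316/240190^0.25 = 0.014274 (Blasius is strictly valid for Re ≲ 1e5; used here as the smooth-pipe estimate the problem specifies)
(b) Darcy-Weisbach: ΔP = f·(L/D)·½ρV²/1000 = 0.014274·(52/0.130)·½·1025·1.94²/1000 = 11.01 kPa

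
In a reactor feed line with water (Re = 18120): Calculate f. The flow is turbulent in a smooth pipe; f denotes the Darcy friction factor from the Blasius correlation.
Formula: f = \frac{0.316}{Re^{0.25}}
f = 0.316/18120^0.25 = 0.02724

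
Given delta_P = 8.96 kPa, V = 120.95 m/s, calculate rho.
Formula: V = \sqrt{\frac{2 \Delta P}{\rho}}
Substituting knowns: 120.95 = √(2·(8.96·1000)/rho)
Solving for rho: rho = 2·(8.96·1000)/120.95² = 1.225 kg/m³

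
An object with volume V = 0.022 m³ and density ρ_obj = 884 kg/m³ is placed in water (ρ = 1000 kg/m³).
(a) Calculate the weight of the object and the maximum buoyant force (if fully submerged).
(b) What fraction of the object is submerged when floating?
(a) W=rho_obj*g*V=884*9.81*0.022=190.8 N; F_B(max)=rho*g*V=1000*9.81*0.022=215.8 N
(b) Floating fraction=rho_obj/rho=884/1000=0.884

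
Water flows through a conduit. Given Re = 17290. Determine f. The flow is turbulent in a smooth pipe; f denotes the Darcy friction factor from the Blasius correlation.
Formula: f = \frac{0.316}{Re^{0.25}}
f = 0.316/17290^0.25 = 0.02756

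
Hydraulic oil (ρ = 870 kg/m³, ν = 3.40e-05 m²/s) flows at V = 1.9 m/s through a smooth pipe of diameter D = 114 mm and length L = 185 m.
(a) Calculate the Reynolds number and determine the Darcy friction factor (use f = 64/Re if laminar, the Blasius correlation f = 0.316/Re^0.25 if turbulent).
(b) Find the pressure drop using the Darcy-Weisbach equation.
(a) Re = V·D/ν = 1.9·0.114/3.40e-05 = 6370.6 → turbulent (Re > 4000); f = 0.316/Re^0.25 = 0.316/6370.6^0.25 = 0.035371
(b) Darcy-Weisbach: ΔP = f·(L/D)·½ρV²/1000 = 0.035371·(185/0.114)·½·870·1.9²/1000 = 90.14 kPa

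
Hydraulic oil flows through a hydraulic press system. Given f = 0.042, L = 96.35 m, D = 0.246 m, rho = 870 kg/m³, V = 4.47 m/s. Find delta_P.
Formula: \Delta P = f \frac{L}{D} \frac{\rho V^2}{2}
delta_P = 0.042·(96.35/0.246)·0.5·870·4.47²/1000 = 143 kPa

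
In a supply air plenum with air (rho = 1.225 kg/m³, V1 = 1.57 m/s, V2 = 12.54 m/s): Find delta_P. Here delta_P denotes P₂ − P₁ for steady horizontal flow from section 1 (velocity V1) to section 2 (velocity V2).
Formula: \Delta P = \frac{1}{2} \rho (V_1^2 - V_2^2)
delta_P = 0.5·1.225·(1.57² − 12.54²)/1000 = -0.09481 kPa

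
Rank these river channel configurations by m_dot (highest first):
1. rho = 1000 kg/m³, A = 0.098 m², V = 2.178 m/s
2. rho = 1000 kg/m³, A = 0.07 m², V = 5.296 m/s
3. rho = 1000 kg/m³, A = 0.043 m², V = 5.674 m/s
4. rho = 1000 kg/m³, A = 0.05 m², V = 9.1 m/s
Case 1: m_dot = 213.4 kg/s
Case 2: m_dot = 370.7 kg/s
Case 3: m_dot = 244 kg/s
Case 4: m_dot = 455 kg/s
Ranking (highest first): 4, 2, 3, 1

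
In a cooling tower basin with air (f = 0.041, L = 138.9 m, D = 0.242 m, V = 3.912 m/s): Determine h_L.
Formula: h_L = f \frac{L}{D} \frac{V^2}{2g}
h_L = 0.041·(138.9/0.242)·3.912²/(2·9.81) = 18.36 m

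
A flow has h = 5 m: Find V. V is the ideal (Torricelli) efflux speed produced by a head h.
Formula: V = \sqrt{2 g h}
V = √(2·9.81·5) = 9.905 m/s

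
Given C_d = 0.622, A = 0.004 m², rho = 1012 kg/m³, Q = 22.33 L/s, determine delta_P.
Formula: Q = C_d A \sqrt{\frac{2 \Delta P}{\rho}}
Substituting knowns: 22.33 = 0.622·0.004·√(2·(delta_P·1000)/1012)·1000
Solving for delta_P: delta_P = ((22.33/1000)/(0.622·0.004))²·1012/2/1000 = 40.76 kPa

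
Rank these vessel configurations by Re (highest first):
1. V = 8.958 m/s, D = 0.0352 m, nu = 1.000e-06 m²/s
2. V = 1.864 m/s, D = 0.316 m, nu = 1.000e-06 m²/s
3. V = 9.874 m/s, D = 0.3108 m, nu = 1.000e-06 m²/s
Case 1: Re = 315322
Case 2: Re = 589024
Case 3: Re = 3.069e+06
Ranking (highest first): 3, 2, 1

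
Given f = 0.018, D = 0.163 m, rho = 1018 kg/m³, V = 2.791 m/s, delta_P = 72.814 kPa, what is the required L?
Formula: \Delta P = f \frac{L}{D} \frac{\rho V^2}{2}
Substituting knowns: 72.814 = 0.018·(L/0.163)·0.5·1018·2.791²/1000
Solving for L: L = (72.814·1000)·0.163/(0.018·0.5·1018·2.791²) = 166.3 m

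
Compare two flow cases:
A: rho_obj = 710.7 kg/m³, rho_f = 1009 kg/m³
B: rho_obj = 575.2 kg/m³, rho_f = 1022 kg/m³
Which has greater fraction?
fraction(A) = 0.7044, fraction(B) = 0.5628. Answer: A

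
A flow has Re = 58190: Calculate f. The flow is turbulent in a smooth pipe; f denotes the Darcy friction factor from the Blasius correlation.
Formula: f = \frac{0.316}{Re^{0.25}}
f = 0.316/58190^0.25 = 0.02035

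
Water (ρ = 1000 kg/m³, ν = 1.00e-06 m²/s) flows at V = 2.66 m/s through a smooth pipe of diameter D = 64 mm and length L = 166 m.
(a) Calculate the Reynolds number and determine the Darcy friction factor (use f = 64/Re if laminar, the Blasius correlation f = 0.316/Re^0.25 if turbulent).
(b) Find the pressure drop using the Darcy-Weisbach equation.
(a) Re = V·D/ν = 2.66·0.064/1.00e-06 = 170240 → turbulent (Re > 4000); f = 0.316/Re^0.25 = 0.316/170240^0.25 = 0.015557 (Blasius is strictly valid for Re ≲ 1e5; used here as the smooth-pipe estimate the problem specifies)
(b) Darcy-Weisbach: ΔP = f·(L/D)·½ρV²/1000 = 0.015557·(166/0.064)·½·1000·2.66²/1000 = 142.8 kPa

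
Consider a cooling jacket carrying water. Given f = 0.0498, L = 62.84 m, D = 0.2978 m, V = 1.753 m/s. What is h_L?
Formula: h_L = f \frac{L}{D} \frac{V^2}{2g}
h_L = 0.0498·(62.84/0.2978)·1.753²/(2·9.81) = 1.646 m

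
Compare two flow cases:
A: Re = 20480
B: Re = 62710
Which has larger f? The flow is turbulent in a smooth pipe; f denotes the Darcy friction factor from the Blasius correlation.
f(A) = 0.02642, f(B) = 0.01997. Answer: A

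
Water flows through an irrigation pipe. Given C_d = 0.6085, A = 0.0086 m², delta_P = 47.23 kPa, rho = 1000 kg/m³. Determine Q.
Formula: Q = C_d A \sqrt{\frac{2 \Delta P}{\rho}}
Q = 0.6085·0.0086·√(2·(47.23·1000)/1000)·1000 = 50.86 L/s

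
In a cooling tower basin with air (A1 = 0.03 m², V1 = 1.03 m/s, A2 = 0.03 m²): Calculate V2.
Formula: V_2 = \frac{A_1 V_1}{A_2}
V2 = 0.03·1.03/0.03 = 1.03 m/s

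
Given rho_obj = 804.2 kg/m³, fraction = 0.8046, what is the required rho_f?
Formula: f_{sub} = \frac{\rho_{obj}}{\rho_f}
Substituting knowns: 0.8046 = 804.2/rho_f
Solving for rho_f: rho_f = 804.2/0.8046 = 999.5 kg/m³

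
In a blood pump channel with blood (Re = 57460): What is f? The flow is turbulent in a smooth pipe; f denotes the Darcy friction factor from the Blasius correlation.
Formula: f = \frac{0.316}{Re^{0.25}}
f = 0.316/57460^0.25 = 0.02041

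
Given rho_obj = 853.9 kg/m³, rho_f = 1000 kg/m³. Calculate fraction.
Formula: f_{sub} = \frac{\rho_{obj}}{\rho_f}
fraction = 853.9/1000 = 0.8539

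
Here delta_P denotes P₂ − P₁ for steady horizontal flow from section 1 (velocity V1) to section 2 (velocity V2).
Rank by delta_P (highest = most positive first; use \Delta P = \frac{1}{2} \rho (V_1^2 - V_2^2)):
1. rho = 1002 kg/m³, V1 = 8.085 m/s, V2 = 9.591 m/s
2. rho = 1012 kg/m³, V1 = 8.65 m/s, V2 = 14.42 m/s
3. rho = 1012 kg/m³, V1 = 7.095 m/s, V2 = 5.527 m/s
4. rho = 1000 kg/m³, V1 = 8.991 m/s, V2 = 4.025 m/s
Case 1: delta_P = -13.34 kPa
Case 2: delta_P = -67.36 kPa
Case 3: delta_P = 10.01 kPa
Case 4: delta_P = 32.32 kPa
Ranking (highest first): 4, 3, 1, 2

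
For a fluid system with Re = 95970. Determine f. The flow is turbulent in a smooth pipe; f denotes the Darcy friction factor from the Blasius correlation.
Formula: f = \frac{0.316}{Re^{0.25}}
f = 0.316/95970^0.25 = 0.01795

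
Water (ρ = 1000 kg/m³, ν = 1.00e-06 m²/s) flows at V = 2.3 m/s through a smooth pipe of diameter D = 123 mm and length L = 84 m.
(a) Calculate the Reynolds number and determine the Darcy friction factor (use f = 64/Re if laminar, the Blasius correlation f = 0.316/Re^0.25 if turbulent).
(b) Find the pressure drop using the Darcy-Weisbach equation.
(a) Re = V·D/ν = 2.3·0.123/1.00e-06 = 282900 → turbulent (Re > 4000); f = 0.316/Re^0.25 = 0.316/282900^0.25 = 0.013702 (Blasius is strictly valid for Re ≲ 1e5; used here as the smooth-pipe estimate the problem specifies)
(b) Darcy-Weisbach: ΔP = f·(L/D)·½ρV²/1000 = 0.013702·(84/0.123)·½·1000·2.3²/1000 = 24.75 kPa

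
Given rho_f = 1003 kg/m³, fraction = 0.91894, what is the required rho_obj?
Formula: f_{sub} = \frac{\rho_{obj}}{\rho_f}
Substituting knowns: 0.91894 = rho_obj/1003
Solving for rho_obj: rho_obj = 0.91894·1003 = 921.7 kg/m³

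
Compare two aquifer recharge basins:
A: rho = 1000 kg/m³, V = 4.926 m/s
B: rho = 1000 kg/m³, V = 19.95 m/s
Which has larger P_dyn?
P_dyn(A) = 12.13 kPa, P_dyn(B) = 199 kPa. Answer: B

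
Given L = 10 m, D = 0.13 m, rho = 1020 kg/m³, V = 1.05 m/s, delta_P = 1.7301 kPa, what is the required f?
Formula: \Delta P = f \frac{L}{D} \frac{\rho V^2}{2}
Substituting knowns: 1.7301 = f·(10/0.13)·0.5·1020·1.05²/1000
Solving for f: f = (1.7301·1000)/((10/0.13)·0.5·1020·1.05²) = 0.04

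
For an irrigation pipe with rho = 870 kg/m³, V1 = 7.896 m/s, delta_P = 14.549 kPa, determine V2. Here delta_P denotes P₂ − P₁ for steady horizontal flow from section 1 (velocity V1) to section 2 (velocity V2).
Formula: \Delta P = \frac{1}{2} \rho (V_1^2 - V_2^2)
Substituting knowns: 14.549 = 0.5·870·(7.896² − V2²)/1000
Solving for V2: V2 = √(7.896² − 2·(14.549·1000)/870) = 5.376 m/s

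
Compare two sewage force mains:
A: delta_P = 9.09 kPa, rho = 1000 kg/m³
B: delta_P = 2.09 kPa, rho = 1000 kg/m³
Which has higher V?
V(A) = 4.264 m/s, V(B) = 2.045 m/s. Answer: A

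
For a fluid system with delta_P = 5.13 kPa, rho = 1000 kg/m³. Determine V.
Formula: V = \sqrt{\frac{2 \Delta P}{\rho}}
V = √(2·(5.13·1000)/1000) = 3.203 m/s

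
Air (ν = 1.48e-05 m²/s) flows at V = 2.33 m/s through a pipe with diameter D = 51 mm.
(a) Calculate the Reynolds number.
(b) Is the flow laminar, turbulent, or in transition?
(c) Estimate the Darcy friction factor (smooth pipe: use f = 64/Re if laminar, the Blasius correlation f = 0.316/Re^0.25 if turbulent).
(a) Re = V·D/ν = 2.33·0.051/1.48e-05 = 8029.1
(b) Flow regime: turbulent (Re > 4000)
(c) Friction factor: f = 0.316/Re^0.25 = 0.316/8029.1^0.25 = 0.03338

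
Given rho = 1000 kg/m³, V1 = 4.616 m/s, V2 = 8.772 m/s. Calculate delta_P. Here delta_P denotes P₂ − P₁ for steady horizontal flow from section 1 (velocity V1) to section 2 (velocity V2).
Formula: \Delta P = \frac{1}{2} \rho (V_1^2 - V_2^2)
delta_P = 0.5·1000·(4.616² − 8.772²)/1000 = -27.82 kPa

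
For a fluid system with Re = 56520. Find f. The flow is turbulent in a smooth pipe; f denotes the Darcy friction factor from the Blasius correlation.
Formula: f = \frac{0.316}{Re^{0.25}}
f = 0.316/56520^0.25 = 0.02049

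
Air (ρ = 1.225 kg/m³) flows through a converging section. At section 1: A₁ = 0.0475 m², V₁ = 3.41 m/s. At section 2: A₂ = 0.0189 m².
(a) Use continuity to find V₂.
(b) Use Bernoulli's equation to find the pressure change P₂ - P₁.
(a) Continuity: A₁V₁=A₂V₂ -> V₂=A₁V₁/A₂=0.0475*3.41/0.0189=8.57 m/s
(b) Bernoulli: P₂-P₁=0.5*rho*(V₁^2-V₂^2)/1000=0.5*1.225*(3.41^2-8.57^2)/1000=-0.03786 kPa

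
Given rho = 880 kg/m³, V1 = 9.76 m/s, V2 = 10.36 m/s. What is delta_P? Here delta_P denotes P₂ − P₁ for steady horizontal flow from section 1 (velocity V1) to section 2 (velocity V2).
Formula: \Delta P = \frac{1}{2} \rho (V_1^2 - V_2^2)
delta_P = 0.5·880·(9.76² − 10.36²)/1000 = -5.312 kPa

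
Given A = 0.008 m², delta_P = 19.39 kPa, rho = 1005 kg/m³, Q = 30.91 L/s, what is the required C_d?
Formula: Q = C_d A \sqrt{\frac{2 \Delta P}{\rho}}
Substituting knowns: 30.91 = C_d·0.008·√(2·(19.39·1000)/1005)·1000
Solving for C_d: C_d = (30.91/1000)/(0.008·√(2·(19.39·1000)/1005)) = 0.622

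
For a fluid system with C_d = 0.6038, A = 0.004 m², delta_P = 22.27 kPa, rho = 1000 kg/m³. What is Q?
Formula: Q = C_d A \sqrt{\frac{2 \Delta P}{\rho}}
Q = 0.6038·0.004·√(2·(22.27·1000)/1000)·1000 = 16.12 L/s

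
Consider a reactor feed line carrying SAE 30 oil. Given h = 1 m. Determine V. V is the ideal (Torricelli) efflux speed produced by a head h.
Formula: V = \sqrt{2 g h}
V = √(2·9.81·1) = 4.429 m/s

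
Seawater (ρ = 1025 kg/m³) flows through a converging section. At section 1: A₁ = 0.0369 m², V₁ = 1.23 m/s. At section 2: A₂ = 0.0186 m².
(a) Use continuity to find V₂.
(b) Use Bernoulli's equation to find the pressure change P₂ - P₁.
(a) Continuity: A₁V₁=A₂V₂ -> V₂=A₁V₁/A₂=0.0369*1.23/0.0186=2.44 m/s
(b) Bernoulli: P₂-P₁=0.5*rho*(V₁^2-V₂^2)/1000=0.5*1025*(1.23^2-2.44^2)/1000=-2.276 kPa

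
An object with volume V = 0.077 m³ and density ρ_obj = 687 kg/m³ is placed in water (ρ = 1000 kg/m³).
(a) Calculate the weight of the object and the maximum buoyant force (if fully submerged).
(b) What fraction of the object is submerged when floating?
(a) W=rho_obj*g*V=687*9.81*0.077=518.9 N; F_B(max)=rho*g*V=1000*9.81*0.077=755.4 N
(b) Floating fraction=rho_obj/rho=687/1000=0.687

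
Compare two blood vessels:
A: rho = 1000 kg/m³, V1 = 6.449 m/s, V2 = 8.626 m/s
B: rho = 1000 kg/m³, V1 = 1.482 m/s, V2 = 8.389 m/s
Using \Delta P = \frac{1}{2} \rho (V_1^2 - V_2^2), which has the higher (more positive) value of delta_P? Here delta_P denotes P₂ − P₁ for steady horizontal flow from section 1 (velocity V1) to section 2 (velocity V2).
delta_P(A) = -16.41 kPa, delta_P(B) = -34.09 kPa. Answer: A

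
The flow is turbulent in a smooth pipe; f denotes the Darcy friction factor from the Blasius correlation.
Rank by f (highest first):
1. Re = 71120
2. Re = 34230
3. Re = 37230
Case 1: f = 0.01935
Case 2: f = 0.02323
Case 3: f = 0.02275
Ranking (highest first): 2, 3, 1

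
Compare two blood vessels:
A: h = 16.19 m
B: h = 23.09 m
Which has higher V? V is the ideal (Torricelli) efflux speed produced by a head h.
V(A) = 17.82 m/s, V(B) = 21.28 m/s. Answer: B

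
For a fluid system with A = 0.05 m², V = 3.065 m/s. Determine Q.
Formula: Q = A V
Q = 0.05·3.065·1000 = 153.2 L/s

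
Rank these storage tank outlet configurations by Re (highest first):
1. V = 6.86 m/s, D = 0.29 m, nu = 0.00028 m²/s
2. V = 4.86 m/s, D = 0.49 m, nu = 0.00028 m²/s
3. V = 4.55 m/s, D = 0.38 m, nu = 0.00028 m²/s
Case 1: Re = 7105
Case 2: Re = 8505
Case 3: Re = 6175
Ranking (highest first): 2, 1, 3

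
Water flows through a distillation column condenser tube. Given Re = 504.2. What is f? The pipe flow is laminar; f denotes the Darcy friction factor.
Formula: f = \frac{64}{Re}
f = 64/504.2 = 0.1269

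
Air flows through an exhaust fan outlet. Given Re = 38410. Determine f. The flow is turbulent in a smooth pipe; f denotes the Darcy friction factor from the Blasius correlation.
Formula: f = \frac{0.316}{Re^{0.25}}
f = 0.316/38410^0.25 = 0.02257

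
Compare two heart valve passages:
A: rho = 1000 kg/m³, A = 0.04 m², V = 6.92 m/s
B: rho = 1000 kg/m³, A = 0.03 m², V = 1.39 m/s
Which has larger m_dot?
m_dot(A) = 276.8 kg/s, m_dot(B) = 41.7 kg/s. Answer: A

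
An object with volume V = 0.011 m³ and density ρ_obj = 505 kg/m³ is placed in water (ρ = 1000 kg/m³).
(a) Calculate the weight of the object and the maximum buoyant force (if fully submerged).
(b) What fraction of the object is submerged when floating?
(a) W=rho_obj*g*V=505*9.81*0.011=54.5 N; F_B(max)=rho*g*V=1000*9.81*0.011=107.9 N
(b) Floating fraction=rho_obj/rho=505/1000=0.505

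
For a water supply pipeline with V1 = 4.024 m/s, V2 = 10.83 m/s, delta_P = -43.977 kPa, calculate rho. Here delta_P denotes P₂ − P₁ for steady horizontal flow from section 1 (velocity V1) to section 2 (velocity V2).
Formula: \Delta P = \frac{1}{2} \rho (V_1^2 - V_2^2)
Substituting knowns: -43.977 = 0.5·rho·(4.024² − 10.83²)/1000
Solving for rho: rho = 2·(-43.977·1000)/(4.024² − 10.83²) = 870 kg/m³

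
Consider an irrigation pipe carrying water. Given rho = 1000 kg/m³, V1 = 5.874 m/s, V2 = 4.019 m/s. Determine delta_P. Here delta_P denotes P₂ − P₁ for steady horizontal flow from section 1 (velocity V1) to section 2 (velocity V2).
Formula: \Delta P = \frac{1}{2} \rho (V_1^2 - V_2^2)
delta_P = 0.5·1000·(5.874² − 4.019²)/1000 = 9.176 kPa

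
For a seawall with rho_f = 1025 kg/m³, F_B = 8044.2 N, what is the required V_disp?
Formula: F_B = \rho_f g V_{disp}
Substituting knowns: 8044.2 = 1025·9.81·V_disp
Solving for V_disp: V_disp = 8044.2/(1025·9.81) = 0.8 m³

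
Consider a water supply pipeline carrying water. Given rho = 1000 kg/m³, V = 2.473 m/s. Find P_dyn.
Formula: P_{dyn} = \frac{1}{2} \rho V^2
P_dyn = 0.5·1000·2.473²/1000 = 3.058 kPa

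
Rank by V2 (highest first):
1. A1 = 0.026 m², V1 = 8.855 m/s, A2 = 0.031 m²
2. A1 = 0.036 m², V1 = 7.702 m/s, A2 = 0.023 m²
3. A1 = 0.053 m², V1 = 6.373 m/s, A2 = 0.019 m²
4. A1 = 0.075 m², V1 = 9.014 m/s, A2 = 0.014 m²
Case 1: V2 = 7.427 m/s
Case 2: V2 = 12.06 m/s
Case 3: V2 = 17.78 m/s
Case 4: V2 = 48.29 m/s
Ranking (highest first): 4, 3, 2, 1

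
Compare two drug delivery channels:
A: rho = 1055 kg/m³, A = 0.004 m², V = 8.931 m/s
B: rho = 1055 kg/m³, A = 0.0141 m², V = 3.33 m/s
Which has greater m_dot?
m_dot(A) = 37.69 kg/s, m_dot(B) = 49.54 kg/s. Answer: B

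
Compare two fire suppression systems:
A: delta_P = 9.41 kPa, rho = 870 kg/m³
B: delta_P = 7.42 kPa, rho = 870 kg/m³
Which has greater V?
V(A) = 4.651 m/s, V(B) = 4.13 m/s. Answer: A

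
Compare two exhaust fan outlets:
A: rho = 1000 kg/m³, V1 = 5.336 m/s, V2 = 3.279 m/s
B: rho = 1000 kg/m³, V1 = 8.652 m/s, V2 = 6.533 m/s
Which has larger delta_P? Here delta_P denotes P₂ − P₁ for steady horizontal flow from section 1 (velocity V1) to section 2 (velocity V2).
delta_P(A) = 8.861 kPa, delta_P(B) = 16.09 kPa. Answer: B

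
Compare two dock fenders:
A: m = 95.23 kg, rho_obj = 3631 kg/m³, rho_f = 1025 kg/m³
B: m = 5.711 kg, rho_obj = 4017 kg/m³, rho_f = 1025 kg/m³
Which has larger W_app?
W_app(A) = 670.5 N, W_app(B) = 41.73 N. Answer: A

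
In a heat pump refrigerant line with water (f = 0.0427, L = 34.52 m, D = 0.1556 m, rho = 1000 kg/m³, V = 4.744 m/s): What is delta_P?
Formula: \Delta P = f \frac{L}{D} \frac{\rho V^2}{2}
delta_P = 0.0427·(34.52/0.1556)·0.5·1000·4.744²/1000 = 106.6 kPa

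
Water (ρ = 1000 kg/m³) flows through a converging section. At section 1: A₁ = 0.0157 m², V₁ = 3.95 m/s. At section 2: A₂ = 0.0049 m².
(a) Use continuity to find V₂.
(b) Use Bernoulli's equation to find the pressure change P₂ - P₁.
(a) Continuity: A₁V₁=A₂V₂ -> V₂=A₁V₁/A₂=0.0157*3.95/0.0049=12.66 m/s
(b) Bernoulli: P₂-P₁=0.5*rho*(V₁^2-V₂^2)/1000=0.5*1000*(3.95^2-12.66^2)/1000=-72.34 kPa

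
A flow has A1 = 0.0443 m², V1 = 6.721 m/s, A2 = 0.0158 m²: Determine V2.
Formula: V_2 = \frac{A_1 V_1}{A_2}
V2 = 0.0443·6.721/0.0158 = 18.84 m/s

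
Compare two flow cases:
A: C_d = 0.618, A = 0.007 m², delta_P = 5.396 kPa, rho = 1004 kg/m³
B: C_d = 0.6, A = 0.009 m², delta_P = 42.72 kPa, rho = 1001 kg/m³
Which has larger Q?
Q(A) = 14.18 L/s, Q(B) = 49.89 L/s. Answer: B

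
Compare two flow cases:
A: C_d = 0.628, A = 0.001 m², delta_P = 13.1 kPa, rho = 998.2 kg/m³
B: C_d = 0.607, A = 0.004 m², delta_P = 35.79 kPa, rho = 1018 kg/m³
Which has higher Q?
Q(A) = 3.217 L/s, Q(B) = 20.36 L/s. Answer: B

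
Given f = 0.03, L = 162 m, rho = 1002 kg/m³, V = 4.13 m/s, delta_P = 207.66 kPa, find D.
Formula: \Delta P = f \frac{L}{D} \frac{\rho V^2}{2}
Substituting knowns: 207.66 = 0.03·(162/D)·0.5·1002·4.13²/1000
Solving for D: D = 0.03·162·0.5·1002·4.13²/(207.66·1000) = 0.2 m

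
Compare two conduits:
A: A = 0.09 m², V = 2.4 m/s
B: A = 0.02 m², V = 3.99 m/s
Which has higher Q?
Q(A) = 216 L/s, Q(B) = 79.8 L/s. Answer: A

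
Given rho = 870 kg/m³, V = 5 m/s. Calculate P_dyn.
Formula: P_{dyn} = \frac{1}{2} \rho V^2
P_dyn = 0.5·870·5²/1000 = 10.88 kPa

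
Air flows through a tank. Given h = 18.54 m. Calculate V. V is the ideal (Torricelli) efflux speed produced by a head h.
Formula: V = \sqrt{2 g h}
V = √(2·9.81·18.54) = 19.07 m/s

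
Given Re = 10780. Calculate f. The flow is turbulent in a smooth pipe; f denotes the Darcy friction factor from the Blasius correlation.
Formula: f = \frac{0.316}{Re^{0.25}}
f = 0.316/10780^0.25 = 0.03101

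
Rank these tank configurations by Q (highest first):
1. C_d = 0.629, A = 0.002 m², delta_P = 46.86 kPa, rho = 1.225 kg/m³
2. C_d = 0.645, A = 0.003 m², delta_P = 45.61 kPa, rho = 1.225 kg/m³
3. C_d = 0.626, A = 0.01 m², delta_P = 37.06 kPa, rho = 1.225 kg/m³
Case 1: Q = 348 L/s
Case 2: Q = 528 L/s
Case 3: Q = 1540 L/s
Ranking (highest first): 3, 2, 1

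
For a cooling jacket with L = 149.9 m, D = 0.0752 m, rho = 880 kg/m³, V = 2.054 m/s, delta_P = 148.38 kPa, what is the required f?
Formula: \Delta P = f \frac{L}{D} \frac{\rho V^2}{2}
Substituting knowns: 148.38 = f·(149.9/0.0752)·0.5·880·2.054²/1000
Solving for f: f = (148.38·1000)/((149.9/0.0752)·0.5·880·2.054²) = 0.0401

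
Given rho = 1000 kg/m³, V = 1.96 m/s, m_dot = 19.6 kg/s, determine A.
Formula: \dot{m} = \rho A V
Substituting knowns: 19.6 = 1000·A·1.96
Solving for A: A = 19.6/(1000·1.96) = 0.01 m²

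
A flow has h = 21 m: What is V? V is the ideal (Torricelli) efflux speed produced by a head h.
Formula: V = \sqrt{2 g h}
V = √(2·9.81·21) = 20.3 m/s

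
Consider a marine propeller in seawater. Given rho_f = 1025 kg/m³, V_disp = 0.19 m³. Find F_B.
Formula: F_B = \rho_f g V_{disp}
F_B = 1025·9.81·0.19 = 1910 N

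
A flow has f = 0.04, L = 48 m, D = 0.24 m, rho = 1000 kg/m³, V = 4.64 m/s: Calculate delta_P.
Formula: \Delta P = f \frac{L}{D} \frac{\rho V^2}{2}
delta_P = 0.04·(48/0.24)·0.5·1000·4.64²/1000 = 86.12 kPa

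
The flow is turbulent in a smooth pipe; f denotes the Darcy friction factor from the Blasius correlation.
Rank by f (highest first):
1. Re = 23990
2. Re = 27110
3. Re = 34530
Case 1: f = 0.02539
Case 2: f = 0.02463
Case 3: f = 0.02318
Ranking (highest first): 1, 2, 3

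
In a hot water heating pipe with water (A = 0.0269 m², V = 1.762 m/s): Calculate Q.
Formula: Q = A V
Q = 0.0269·1.762·1000 = 47.4 L/s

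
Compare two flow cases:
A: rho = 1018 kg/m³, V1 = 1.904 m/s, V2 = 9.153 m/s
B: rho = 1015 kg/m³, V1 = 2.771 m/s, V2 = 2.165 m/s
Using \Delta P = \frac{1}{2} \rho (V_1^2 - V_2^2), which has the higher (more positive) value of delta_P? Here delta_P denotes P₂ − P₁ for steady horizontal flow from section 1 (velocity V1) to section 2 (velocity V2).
delta_P(A) = -40.8 kPa, delta_P(B) = 1.518 kPa. Answer: B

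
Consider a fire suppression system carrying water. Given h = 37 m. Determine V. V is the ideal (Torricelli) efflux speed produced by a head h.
Formula: V = \sqrt{2 g h}
V = √(2·9.81·37) = 26.94 m/s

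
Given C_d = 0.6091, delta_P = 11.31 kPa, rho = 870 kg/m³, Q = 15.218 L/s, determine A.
Formula: Q = C_d A \sqrt{\frac{2 \Delta P}{\rho}}
Substituting knowns: 15.218 = 0.6091·A·√(2·(11.31·1000)/870)·1000
Solving for A: A = (15.218/1000)/(0.6091·√(2·(11.31·1000)/870)) = 0.0049 m²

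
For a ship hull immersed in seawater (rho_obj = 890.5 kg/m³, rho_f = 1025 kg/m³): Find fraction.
Formula: f_{sub} = \frac{\rho_{obj}}{\rho_f}
fraction = 890.5/1025 = 0.8688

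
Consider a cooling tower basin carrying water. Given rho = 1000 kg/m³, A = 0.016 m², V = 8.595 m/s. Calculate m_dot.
Formula: \dot{m} = \rho A V
m_dot = 1000·0.016·8.595 = 137.5 kg/s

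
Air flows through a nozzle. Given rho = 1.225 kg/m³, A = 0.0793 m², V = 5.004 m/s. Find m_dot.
Formula: \dot{m} = \rho A V
m_dot = 1.225·0.0793·5.004 = 0.4861 kg/s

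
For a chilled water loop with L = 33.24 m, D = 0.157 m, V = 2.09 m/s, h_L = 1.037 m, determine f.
Formula: h_L = f \frac{L}{D} \frac{V^2}{2g}
Substituting knowns: 1.037 = f·(33.24/0.157)·2.09²/(2·9.81)
Solving for f: f = 1.037·2·9.81/((33.24/0.157)·2.09²) = 0.022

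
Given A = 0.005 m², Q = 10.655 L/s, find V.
Formula: Q = A V
Substituting knowns: 10.655 = 0.005·V·1000
Solving for V: V = (10.655/1000)/0.005 = 2.131 m/s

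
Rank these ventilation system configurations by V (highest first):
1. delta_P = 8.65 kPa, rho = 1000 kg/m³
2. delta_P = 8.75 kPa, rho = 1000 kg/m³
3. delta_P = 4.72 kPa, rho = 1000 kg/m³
Case 1: V = 4.159 m/s
Case 2: V = 4.183 m/s
Case 3: V = 3.072 m/s
Ranking (highest first): 2, 1, 3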